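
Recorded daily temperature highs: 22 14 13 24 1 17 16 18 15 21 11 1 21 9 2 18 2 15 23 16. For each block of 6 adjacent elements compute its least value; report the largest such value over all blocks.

11

(22, 14, 13, 24, 1, 17) → min 1
(14, 13, 24, 1, 17, 16) → min 1
(13, 24, 1, 17, 16, 18) → min 1
(24, 1, 17, 16, 18, 15) → min 1
(1, 17, 16, 18, 15, 21) → min 1
(17, 16, 18, 15, 21, 11) → min 11
(16, 18, 15, 21, 11, 1) → min 1
(18, 15, 21, 11, 1, 21) → min 1
(15, 21, 11, 1, 21, 9) → min 1
(21, 11, 1, 21, 9, 2) → min 1
(11, 1, 21, 9, 2, 18) → min 1
(1, 21, 9, 2, 18, 2) → min 1
(21, 9, 2, 18, 2, 15) → min 2
(9, 2, 18, 2, 15, 23) → min 2
(2, 18, 2, 15, 23, 16) → min 2
Largest of these is 11.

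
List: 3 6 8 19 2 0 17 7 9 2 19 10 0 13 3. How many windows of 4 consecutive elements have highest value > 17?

[3, 6, 8, 19] → max 19  > 17 ✓
[6, 8, 19, 2] → max 19  > 17 ✓
[8, 19, 2, 0] → max 19  > 17 ✓
[19, 2, 0, 17] → max 19  > 17 ✓
[2, 0, 17, 7] → max 17
[0, 17, 7, 9] → max 17
[17, 7, 9, 2] → max 17
[7, 9, 2, 19] → max 19  > 17 ✓
[9, 2, 19, 10] → max 19  > 17 ✓
[2, 19, 10, 0] → max 19  > 17 ✓
[19, 10, 0, 13] → max 19  > 17 ✓
[10, 0, 13, 3] → max 13
8 windows satisfy the condition.

8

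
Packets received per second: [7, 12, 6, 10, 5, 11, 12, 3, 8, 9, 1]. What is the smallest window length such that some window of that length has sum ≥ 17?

add 7: running sum 7 < 17
end 1: [7, 12] sum 19, len 2
end 2: [12, 6] sum 18, len 2
end 3: [12, 6, 10] sum 28, len 3
end 4: [6, 10, 5] sum 21, len 3
end 5: [10, 5, 11] sum 26, len 3
end 6: [11, 12] sum 23, len 2
end 7: [11, 12, 3] sum 26, len 3
end 8: [12, 3, 8] sum 23, len 3
end 9: [8, 9] sum 17, len 2
end 10: [8, 9, 1] sum 18, len 3
Shortest qualifying length: 2.

2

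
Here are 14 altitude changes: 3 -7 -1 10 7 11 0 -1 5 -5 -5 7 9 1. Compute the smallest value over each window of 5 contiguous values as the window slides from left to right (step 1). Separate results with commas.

-7, -7, -1, -1, -1, -5, -5, -5, -5, -5

[3, -7, -1, 10, 7] → min -7
[-7, -1, 10, 7, 11] → min -7
[-1, 10, 7, 11, 0] → min -1
[10, 7, 11, 0, -1] → min -1
[7, 11, 0, -1, 5] → min -1
[11, 0, -1, 5, -5] → min -5
[0, -1, 5, -5, -5] → min -5
[-1, 5, -5, -5, 7] → min -5
[5, -5, -5, 7, 9] → min -5
[-5, -5, 7, 9, 1] → min -5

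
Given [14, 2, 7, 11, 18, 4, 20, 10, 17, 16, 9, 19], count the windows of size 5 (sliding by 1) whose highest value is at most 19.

3

14 2 7 11 18 → max 18  ≤ 19 ✓
2 7 11 18 4 → max 18  ≤ 19 ✓
7 11 18 4 20 → max 20
11 18 4 20 10 → max 20
18 4 20 10 17 → max 20
4 20 10 17 16 → max 20
20 10 17 16 9 → max 20
10 17 16 9 19 → max 19  ≤ 19 ✓
3 windows satisfy the condition.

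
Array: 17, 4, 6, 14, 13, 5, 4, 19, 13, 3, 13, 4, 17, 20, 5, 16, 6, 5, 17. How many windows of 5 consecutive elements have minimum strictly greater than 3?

10

(17, 4, 6, 14, 13) → min 4  > 3 ✓
(4, 6, 14, 13, 5) → min 4  > 3 ✓
(6, 14, 13, 5, 4) → min 4  > 3 ✓
(14, 13, 5, 4, 19) → min 4  > 3 ✓
(13, 5, 4, 19, 13) → min 4  > 3 ✓
(5, 4, 19, 13, 3) → min 3
(4, 19, 13, 3, 13) → min 3
(19, 13, 3, 13, 4) → min 3
(13, 3, 13, 4, 17) → min 3
(3, 13, 4, 17, 20) → min 3
(13, 4, 17, 20, 5) → min 4  > 3 ✓
(4, 17, 20, 5, 16) → min 4  > 3 ✓
(17, 20, 5, 16, 6) → min 5  > 3 ✓
(20, 5, 16, 6, 5) → min 5  > 3 ✓
(5, 16, 6, 5, 17) → min 5  > 3 ✓
10 windows satisfy the condition.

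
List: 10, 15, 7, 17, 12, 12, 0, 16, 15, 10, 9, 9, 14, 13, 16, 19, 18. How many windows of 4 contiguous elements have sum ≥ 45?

8

[10, 15, 7, 17] → sum 49  ≥ 45 ✓
[15, 7, 17, 12] → sum 51  ≥ 45 ✓
[7, 17, 12, 12] → sum 48  ≥ 45 ✓
[17, 12, 12, 0] → sum 41
[12, 12, 0, 16] → sum 40
[12, 0, 16, 15] → sum 43
[0, 16, 15, 10] → sum 41
[16, 15, 10, 9] → sum 50  ≥ 45 ✓
[15, 10, 9, 9] → sum 43
[10, 9, 9, 14] → sum 42
[9, 9, 14, 13] → sum 45  ≥ 45 ✓
[9, 14, 13, 16] → sum 52  ≥ 45 ✓
[14, 13, 16, 19] → sum 62  ≥ 45 ✓
[13, 16, 19, 18] → sum 66  ≥ 45 ✓
8 windows satisfy the condition.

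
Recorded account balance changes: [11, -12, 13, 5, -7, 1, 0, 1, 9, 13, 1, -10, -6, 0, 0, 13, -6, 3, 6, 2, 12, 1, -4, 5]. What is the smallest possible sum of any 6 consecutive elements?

-9

Each size-6 window and its sum:
(11, -12, 13, 5, -7, 1) → sum 11
(-12, 13, 5, -7, 1, 0) → sum 0
(13, 5, -7, 1, 0, 1) → sum 13
(5, -7, 1, 0, 1, 9) → sum 9
(-7, 1, 0, 1, 9, 13) → sum 17
(1, 0, 1, 9, 13, 1) → sum 25
(0, 1, 9, 13, 1, -10) → sum 14
(1, 9, 13, 1, -10, -6) → sum 8
(9, 13, 1, -10, -6, 0) → sum 7
(13, 1, -10, -6, 0, 0) → sum -2
(1, -10, -6, 0, 0, 13) → sum -2
(-10, -6, 0, 0, 13, -6) → sum -9
(-6, 0, 0, 13, -6, 3) → sum 4
(0, 0, 13, -6, 3, 6) → sum 16
(0, 13, -6, 3, 6, 2) → sum 18
(13, -6, 3, 6, 2, 12) → sum 30
(-6, 3, 6, 2, 12, 1) → sum 18
(3, 6, 2, 12, 1, -4) → sum 20
(6, 2, 12, 1, -4, 5) → sum 22
Smallest of these is -9.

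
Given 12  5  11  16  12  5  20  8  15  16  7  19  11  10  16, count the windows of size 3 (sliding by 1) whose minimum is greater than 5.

8

[12, 5, 11] → min 5
[5, 11, 16] → min 5
[11, 16, 12] → min 11  > 5 ✓
[16, 12, 5] → min 5
[12, 5, 20] → min 5
[5, 20, 8] → min 5
[20, 8, 15] → min 8  > 5 ✓
[8, 15, 16] → min 8  > 5 ✓
[15, 16, 7] → min 7  > 5 ✓
[16, 7, 19] → min 7  > 5 ✓
[7, 19, 11] → min 7  > 5 ✓
[19, 11, 10] → min 10  > 5 ✓
[11, 10, 16] → min 10  > 5 ✓
8 windows satisfy the condition.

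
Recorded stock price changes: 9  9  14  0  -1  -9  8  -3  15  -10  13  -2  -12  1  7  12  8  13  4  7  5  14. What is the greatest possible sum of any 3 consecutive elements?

33

9 9 14 → sum 32
9 14 0 → sum 23
14 0 -1 → sum 13
0 -1 -9 → sum -10
-1 -9 8 → sum -2
-9 8 -3 → sum -4
8 -3 15 → sum 20
-3 15 -10 → sum 2
15 -10 13 → sum 18
-10 13 -2 → sum 1
13 -2 -12 → sum -1
-2 -12 1 → sum -13
-12 1 7 → sum -4
1 7 12 → sum 20
7 12 8 → sum 27
12 8 13 → sum 33
8 13 4 → sum 25
13 4 7 → sum 24
4 7 5 → sum 16
7 5 14 → sum 26
Greatest of these is 33.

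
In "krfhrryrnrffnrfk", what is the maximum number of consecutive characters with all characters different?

4

[k] len 1
[k, r] len 2
[k, r, f] len 3
[k, r, f, h] len 4
[f, h, r] len 3
[r] len 1
[r, y] len 2
[y, r] len 2
[y, r, n] len 3
[n, r] len 2
[n, r, f] len 3
[f] len 1
[f, n] len 2
[f, n, r] len 3
[n, r, f] len 3
[n, r, f, k] len 4
Longest all-distinct length: 4.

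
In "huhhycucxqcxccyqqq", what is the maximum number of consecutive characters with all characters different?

4

add h: [h] len 1
add u: [h, u] len 2
add h (repeat h, move left end past it): [u, h] len 2
add h (repeat h, move left end past it): [h] len 1
add y: [h, y] len 2
add c: [h, y, c] len 3
add u: [h, y, c, u] len 4
add c (repeat c, move left end past it): [u, c] len 2
add x: [u, c, x] len 3
add q: [u, c, x, q] len 4
add c (repeat c, move left end past it): [x, q, c] len 3
add x (repeat x, move left end past it): [q, c, x] len 3
add c (repeat c, move left end past it): [x, c] len 2
add c (repeat c, move left end past it): [c] len 1
add y: [c, y] len 2
add q: [c, y, q] len 3
add q (repeat q, move left end past it): [q] len 1
add q (repeat q, move left end past it): [q] len 1
Longest all-distinct length: 4.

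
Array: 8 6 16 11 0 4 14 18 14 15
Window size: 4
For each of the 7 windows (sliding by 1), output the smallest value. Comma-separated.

[8, 6, 16, 11] → min 6
[6, 16, 11, 0] → min 0
[16, 11, 0, 4] → min 0
[11, 0, 4, 14] → min 0
[0, 4, 14, 18] → min 0
[4, 14, 18, 14] → min 4
[14, 18, 14, 15] → min 14

6, 0, 0, 0, 0, 4, 14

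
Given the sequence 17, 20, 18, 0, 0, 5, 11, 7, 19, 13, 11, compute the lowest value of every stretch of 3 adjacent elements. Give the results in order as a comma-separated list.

Sliding a size-3 window across the 11 values:
17 20 18 → min 17
20 18 0 → min 0
18 0 0 → min 0
0 0 5 → min 0
0 5 11 → min 0
5 11 7 → min 5
11 7 19 → min 7
7 19 13 → min 7
19 13 11 → min 11

17, 0, 0, 0, 0, 5, 7, 7, 11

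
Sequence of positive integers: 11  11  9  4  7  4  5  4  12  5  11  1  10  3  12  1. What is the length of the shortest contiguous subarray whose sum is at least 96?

add 11: running sum 11 < 96
add 11: running sum 22 < 96
add 9: running sum 31 < 96
add 4: running sum 35 < 96
add 7: running sum 42 < 96
add 4: running sum 46 < 96
add 5: running sum 51 < 96
add 4: running sum 55 < 96
add 12: running sum 67 < 96
add 5: running sum 72 < 96
add 11: running sum 83 < 96
add 1: running sum 84 < 96
add 10: running sum 94 < 96
end 13: [11, 11, 9, 4, 7, 4, 5, 4, 12, 5, 11, 1, 10, 3] sum 97, len 14
end 14: [11, 9, 4, 7, 4, 5, 4, 12, 5, 11, 1, 10, 3, 12] sum 98, len 14
end 15: [11, 9, 4, 7, 4, 5, 4, 12, 5, 11, 1, 10, 3, 12, 1] sum 99, len 15
Shortest qualifying length: 14.

14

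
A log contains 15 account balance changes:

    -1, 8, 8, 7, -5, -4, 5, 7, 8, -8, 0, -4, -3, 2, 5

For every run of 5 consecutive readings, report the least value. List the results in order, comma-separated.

-5, -5, -5, -5, -5, -8, -8, -8, -8, -8, -4

[-1, 8, 8, 7, -5] → min -5
[8, 8, 7, -5, -4] → min -5
[8, 7, -5, -4, 5] → min -5
[7, -5, -4, 5, 7] → min -5
[-5, -4, 5, 7, 8] → min -5
[-4, 5, 7, 8, -8] → min -8
[5, 7, 8, -8, 0] → min -8
[7, 8, -8, 0, -4] → min -8
[8, -8, 0, -4, -3] → min -8
[-8, 0, -4, -3, 2] → min -8
[0, -4, -3, 2, 5] → min -4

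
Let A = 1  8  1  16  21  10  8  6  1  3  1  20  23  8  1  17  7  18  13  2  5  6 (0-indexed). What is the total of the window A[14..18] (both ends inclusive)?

56

Elements at indices 14..18: 1, 17, 7, 18, 13
sum(1, 17, 7, 18, 13) = 56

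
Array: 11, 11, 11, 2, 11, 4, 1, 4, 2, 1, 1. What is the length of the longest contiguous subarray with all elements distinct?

add 11: [11] len 1
add 11 (repeat 11, move left end past it): [11] len 1
add 11 (repeat 11, move left end past it): [11] len 1
add 2: [11, 2] len 2
add 11 (repeat 11, move left end past it): [2, 11] len 2
add 4: [2, 11, 4] len 3
add 1: [2, 11, 4, 1] len 4
add 4 (repeat 4, move left end past it): [1, 4] len 2
add 2: [1, 4, 2] len 3
add 1 (repeat 1, move left end past it): [4, 2, 1] len 3
add 1 (repeat 1, move left end past it): [1] len 1
Longest all-distinct length: 4.

4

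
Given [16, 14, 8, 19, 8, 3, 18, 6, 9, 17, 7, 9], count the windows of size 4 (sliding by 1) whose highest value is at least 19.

4

16 14 8 19 → max 19  ≥ 19 ✓
14 8 19 8 → max 19  ≥ 19 ✓
8 19 8 3 → max 19  ≥ 19 ✓
19 8 3 18 → max 19  ≥ 19 ✓
8 3 18 6 → max 18
3 18 6 9 → max 18
18 6 9 17 → max 18
6 9 17 7 → max 17
9 17 7 9 → max 17
4 windows satisfy the condition.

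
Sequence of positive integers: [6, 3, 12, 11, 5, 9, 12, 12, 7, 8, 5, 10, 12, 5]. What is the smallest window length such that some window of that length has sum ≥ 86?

10

add 6: running sum 6 < 86
add 3: running sum 9 < 86
add 12: running sum 21 < 86
add 11: running sum 32 < 86
add 5: running sum 37 < 86
add 9: running sum 46 < 86
add 12: running sum 58 < 86
add 12: running sum 70 < 86
add 7: running sum 77 < 86
add 8: running sum 85 < 86
end 10: [6, 3, 12, 11, 5, 9, 12, 12, 7, 8, 5] sum 90, len 11
end 11: [12, 11, 5, 9, 12, 12, 7, 8, 5, 10] sum 91, len 10
end 12: [11, 5, 9, 12, 12, 7, 8, 5, 10, 12] sum 91, len 10
end 13: [11, 5, 9, 12, 12, 7, 8, 5, 10, 12, 5] sum 96, len 11
Shortest qualifying length: 10.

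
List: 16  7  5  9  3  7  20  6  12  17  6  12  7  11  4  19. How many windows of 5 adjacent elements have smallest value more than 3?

16 7 5 9 3 → min 3
7 5 9 3 7 → min 3
5 9 3 7 20 → min 3
9 3 7 20 6 → min 3
3 7 20 6 12 → min 3
7 20 6 12 17 → min 6  > 3 ✓
20 6 12 17 6 → min 6  > 3 ✓
6 12 17 6 12 → min 6  > 3 ✓
12 17 6 12 7 → min 6  > 3 ✓
17 6 12 7 11 → min 6  > 3 ✓
6 12 7 11 4 → min 4  > 3 ✓
12 7 11 4 19 → min 4  > 3 ✓
7 windows satisfy the condition.

7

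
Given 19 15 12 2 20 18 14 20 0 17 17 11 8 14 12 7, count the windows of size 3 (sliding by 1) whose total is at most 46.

12

(19, 15, 12) → sum 46  ≤ 46 ✓
(15, 12, 2) → sum 29  ≤ 46 ✓
(12, 2, 20) → sum 34  ≤ 46 ✓
(2, 20, 18) → sum 40  ≤ 46 ✓
(20, 18, 14) → sum 52
(18, 14, 20) → sum 52
(14, 20, 0) → sum 34  ≤ 46 ✓
(20, 0, 17) → sum 37  ≤ 46 ✓
(0, 17, 17) → sum 34  ≤ 46 ✓
(17, 17, 11) → sum 45  ≤ 46 ✓
(17, 11, 8) → sum 36  ≤ 46 ✓
(11, 8, 14) → sum 33  ≤ 46 ✓
(8, 14, 12) → sum 34  ≤ 46 ✓
(14, 12, 7) → sum 33  ≤ 46 ✓
12 windows satisfy the condition.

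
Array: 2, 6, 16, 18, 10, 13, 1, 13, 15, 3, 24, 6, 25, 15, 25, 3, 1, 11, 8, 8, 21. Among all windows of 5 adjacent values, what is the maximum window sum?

95

(2, 6, 16, 18, 10) → sum 52
(6, 16, 18, 10, 13) → sum 63
(16, 18, 10, 13, 1) → sum 58
(18, 10, 13, 1, 13) → sum 55
(10, 13, 1, 13, 15) → sum 52
(13, 1, 13, 15, 3) → sum 45
(1, 13, 15, 3, 24) → sum 56
(13, 15, 3, 24, 6) → sum 61
(15, 3, 24, 6, 25) → sum 73
(3, 24, 6, 25, 15) → sum 73
(24, 6, 25, 15, 25) → sum 95
(6, 25, 15, 25, 3) → sum 74
(25, 15, 25, 3, 1) → sum 69
(15, 25, 3, 1, 11) → sum 55
(25, 3, 1, 11, 8) → sum 48
(3, 1, 11, 8, 8) → sum 31
(1, 11, 8, 8, 21) → sum 49
Maximum of these is 95.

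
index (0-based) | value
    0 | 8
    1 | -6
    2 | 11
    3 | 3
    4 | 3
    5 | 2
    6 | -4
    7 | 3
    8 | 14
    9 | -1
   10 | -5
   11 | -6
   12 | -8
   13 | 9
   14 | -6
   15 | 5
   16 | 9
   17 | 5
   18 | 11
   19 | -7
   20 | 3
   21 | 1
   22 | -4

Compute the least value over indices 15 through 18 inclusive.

5

Elements at indices 15..18: 5, 9, 5, 11
min(5, 9, 5, 11) = 5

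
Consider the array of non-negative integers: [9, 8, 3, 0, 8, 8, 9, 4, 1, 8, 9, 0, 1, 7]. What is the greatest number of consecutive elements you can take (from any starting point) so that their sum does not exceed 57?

11

→ 9: sum 9, len 1
→ 8: sum 17, len 2
→ 3: sum 20, len 3
→ 0: sum 20, len 4
→ 8: sum 28, len 5
→ 8: sum 36, len 6
→ 9: sum 45, len 7
→ 4: sum 49, len 8
→ 1: sum 50, len 9
→ 8 (dropped 9): sum 49, len 9
→ 9 (dropped 8): sum 50, len 9
→ 0: sum 50, len 10
→ 1: sum 51, len 11
→ 7 (dropped 3): sum 55, len 11
Longest length seen: 11.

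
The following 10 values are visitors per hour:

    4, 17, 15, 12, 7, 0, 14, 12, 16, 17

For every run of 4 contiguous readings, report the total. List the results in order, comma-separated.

48, 51, 34, 33, 33, 42, 59

Sliding a size-4 window across the 10 values:
(4, 17, 15, 12) → sum 48
(17, 15, 12, 7) → sum 51
(15, 12, 7, 0) → sum 34
(12, 7, 0, 14) → sum 33
(7, 0, 14, 12) → sum 33
(0, 14, 12, 16) → sum 42
(14, 12, 16, 17) → sum 59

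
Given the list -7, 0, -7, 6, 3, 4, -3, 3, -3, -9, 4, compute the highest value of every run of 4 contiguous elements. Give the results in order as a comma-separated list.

6, 6, 6, 6, 4, 4, 3, 4

-7 0 -7 6 → max 6
0 -7 6 3 → max 6
-7 6 3 4 → max 6
6 3 4 -3 → max 6
3 4 -3 3 → max 4
4 -3 3 -3 → max 4
-3 3 -3 -9 → max 3
3 -3 -9 4 → max 4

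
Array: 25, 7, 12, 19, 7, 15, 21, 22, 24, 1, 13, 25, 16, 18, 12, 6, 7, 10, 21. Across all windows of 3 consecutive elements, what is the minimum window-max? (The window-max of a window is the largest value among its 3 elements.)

(25, 7, 12) → max 25
(7, 12, 19) → max 19
(12, 19, 7) → max 19
(19, 7, 15) → max 19
(7, 15, 21) → max 21
(15, 21, 22) → max 22
(21, 22, 24) → max 24
(22, 24, 1) → max 24
(24, 1, 13) → max 24
(1, 13, 25) → max 25
(13, 25, 16) → max 25
(25, 16, 18) → max 25
(16, 18, 12) → max 18
(18, 12, 6) → max 18
(12, 6, 7) → max 12
(6, 7, 10) → max 10
(7, 10, 21) → max 21
Minimum of these is 10.

10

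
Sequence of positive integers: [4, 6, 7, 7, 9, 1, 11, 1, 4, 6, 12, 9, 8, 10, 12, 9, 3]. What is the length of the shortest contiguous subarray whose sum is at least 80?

10

Extend right; whenever the sum reaches 80, record the length and shrink from the left:
add 4: running sum 4 < 80
add 6: running sum 10 < 80
add 7: running sum 17 < 80
add 7: running sum 24 < 80
add 9: running sum 33 < 80
add 1: running sum 34 < 80
add 11: running sum 45 < 80
add 1: running sum 46 < 80
add 4: running sum 50 < 80
add 6: running sum 56 < 80
add 12: running sum 68 < 80
add 9: running sum 77 < 80
add 8: shortest ending here [6, 7, 7, 9, 1, 11, 1, 4, 6, 12, 9, 8] sum 81, len 12
add 10: shortest ending here [7, 7, 9, 1, 11, 1, 4, 6, 12, 9, 8, 10] sum 85, len 12
add 12: shortest ending here [9, 1, 11, 1, 4, 6, 12, 9, 8, 10, 12] sum 83, len 11
add 9: shortest ending here [11, 1, 4, 6, 12, 9, 8, 10, 12, 9] sum 82, len 10
add 3: shortest ending here [11, 1, 4, 6, 12, 9, 8, 10, 12, 9, 3] sum 85, len 11
Shortest qualifying length: 10.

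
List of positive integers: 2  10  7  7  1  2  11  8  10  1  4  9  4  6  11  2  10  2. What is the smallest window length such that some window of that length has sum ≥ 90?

14

add 2: running sum 2 < 90
add 10: running sum 12 < 90
add 7: running sum 19 < 90
add 7: running sum 26 < 90
add 1: running sum 27 < 90
add 2: running sum 29 < 90
add 11: running sum 40 < 90
add 8: running sum 48 < 90
add 10: running sum 58 < 90
add 1: running sum 59 < 90
add 4: running sum 63 < 90
add 9: running sum 72 < 90
add 4: running sum 76 < 90
add 6: running sum 82 < 90
add 11: shortest ending here [10, 7, 7, 1, 2, 11, 8, 10, 1, 4, 9, 4, 6, 11] sum 91, len 14
add 2: shortest ending here [10, 7, 7, 1, 2, 11, 8, 10, 1, 4, 9, 4, 6, 11, 2] sum 93, len 15
add 10: shortest ending here [7, 7, 1, 2, 11, 8, 10, 1, 4, 9, 4, 6, 11, 2, 10] sum 93, len 15
add 2: shortest ending here [7, 7, 1, 2, 11, 8, 10, 1, 4, 9, 4, 6, 11, 2, 10, 2] sum 95, len 16
Shortest qualifying length: 14.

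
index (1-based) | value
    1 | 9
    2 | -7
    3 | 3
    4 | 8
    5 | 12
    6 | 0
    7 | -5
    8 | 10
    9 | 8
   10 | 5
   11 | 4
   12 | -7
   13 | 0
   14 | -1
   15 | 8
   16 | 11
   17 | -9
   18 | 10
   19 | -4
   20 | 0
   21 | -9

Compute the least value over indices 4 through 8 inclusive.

-5

Elements at indices 4..8: 8, 12, 0, -5, 10
min(8, 12, 0, -5, 10) = -5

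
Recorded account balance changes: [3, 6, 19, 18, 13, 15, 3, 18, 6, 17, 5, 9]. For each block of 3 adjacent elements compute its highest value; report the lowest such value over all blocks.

3 6 19 → max 19
6 19 18 → max 19
19 18 13 → max 19
18 13 15 → max 18
13 15 3 → max 15
15 3 18 → max 18
3 18 6 → max 18
18 6 17 → max 18
6 17 5 → max 17
17 5 9 → max 17
Lowest of these is 15.

15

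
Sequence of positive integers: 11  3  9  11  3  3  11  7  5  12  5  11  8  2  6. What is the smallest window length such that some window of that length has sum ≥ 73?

10

add 11: running sum 11 < 73
add 3: running sum 14 < 73
add 9: running sum 23 < 73
add 11: running sum 34 < 73
add 3: running sum 37 < 73
add 3: running sum 40 < 73
add 11: running sum 51 < 73
add 7: running sum 58 < 73
add 5: running sum 63 < 73
add 12: shortest ending here [11, 3, 9, 11, 3, 3, 11, 7, 5, 12] sum 75, len 10
add 5: shortest ending here [11, 3, 9, 11, 3, 3, 11, 7, 5, 12, 5] sum 80, len 11
add 11: shortest ending here [9, 11, 3, 3, 11, 7, 5, 12, 5, 11] sum 77, len 10
add 8: shortest ending here [11, 3, 3, 11, 7, 5, 12, 5, 11, 8] sum 76, len 10
add 2: shortest ending here [11, 3, 3, 11, 7, 5, 12, 5, 11, 8, 2] sum 78, len 11
add 6: shortest ending here [3, 3, 11, 7, 5, 12, 5, 11, 8, 2, 6] sum 73, len 11
Shortest qualifying length: 10.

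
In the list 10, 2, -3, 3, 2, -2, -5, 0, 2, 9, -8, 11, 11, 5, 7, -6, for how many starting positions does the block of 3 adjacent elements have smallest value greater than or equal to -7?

10 2 -3 → min -3  ≥ -7 ✓
2 -3 3 → min -3  ≥ -7 ✓
-3 3 2 → min -3  ≥ -7 ✓
3 2 -2 → min -2  ≥ -7 ✓
2 -2 -5 → min -5  ≥ -7 ✓
-2 -5 0 → min -5  ≥ -7 ✓
-5 0 2 → min -5  ≥ -7 ✓
0 2 9 → min 0  ≥ -7 ✓
2 9 -8 → min -8
9 -8 11 → min -8
-8 11 11 → min -8
11 11 5 → min 5  ≥ -7 ✓
11 5 7 → min 5  ≥ -7 ✓
5 7 -6 → min -6  ≥ -7 ✓
11 windows satisfy the condition.

11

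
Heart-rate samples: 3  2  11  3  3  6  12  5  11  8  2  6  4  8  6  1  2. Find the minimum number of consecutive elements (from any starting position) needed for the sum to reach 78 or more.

add 3: running sum 3 < 78
add 2: running sum 5 < 78
add 11: running sum 16 < 78
add 3: running sum 19 < 78
add 3: running sum 22 < 78
add 6: running sum 28 < 78
add 12: running sum 40 < 78
add 5: running sum 45 < 78
add 11: running sum 56 < 78
add 8: running sum 64 < 78
add 2: running sum 66 < 78
add 6: running sum 72 < 78
add 4: running sum 76 < 78
add 8: shortest ending here [11, 3, 3, 6, 12, 5, 11, 8, 2, 6, 4, 8] sum 79, len 12
add 6: shortest ending here [11, 3, 3, 6, 12, 5, 11, 8, 2, 6, 4, 8, 6] sum 85, len 13
add 1: shortest ending here [11, 3, 3, 6, 12, 5, 11, 8, 2, 6, 4, 8, 6, 1] sum 86, len 14
add 2: shortest ending here [11, 3, 3, 6, 12, 5, 11, 8, 2, 6, 4, 8, 6, 1, 2] sum 88, len 15
Shortest qualifying length: 12.

12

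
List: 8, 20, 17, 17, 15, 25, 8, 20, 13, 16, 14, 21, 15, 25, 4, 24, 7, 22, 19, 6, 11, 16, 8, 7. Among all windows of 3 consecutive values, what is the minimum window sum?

31

8 20 17 → sum 45
20 17 17 → sum 54
17 17 15 → sum 49
17 15 25 → sum 57
15 25 8 → sum 48
25 8 20 → sum 53
8 20 13 → sum 41
20 13 16 → sum 49
13 16 14 → sum 43
16 14 21 → sum 51
14 21 15 → sum 50
21 15 25 → sum 61
15 25 4 → sum 44
25 4 24 → sum 53
4 24 7 → sum 35
24 7 22 → sum 53
7 22 19 → sum 48
22 19 6 → sum 47
19 6 11 → sum 36
6 11 16 → sum 33
11 16 8 → sum 35
16 8 7 → sum 31
Minimum of these is 31.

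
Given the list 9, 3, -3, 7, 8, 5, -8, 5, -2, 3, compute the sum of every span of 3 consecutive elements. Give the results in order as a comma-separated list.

Sliding a size-3 window across the 10 values:
9 3 -3 → sum 9
3 -3 7 → sum 7
-3 7 8 → sum 12
7 8 5 → sum 20
8 5 -8 → sum 5
5 -8 5 → sum 2
-8 5 -2 → sum -5
5 -2 3 → sum 6

9, 7, 12, 20, 5, 2, -5, 6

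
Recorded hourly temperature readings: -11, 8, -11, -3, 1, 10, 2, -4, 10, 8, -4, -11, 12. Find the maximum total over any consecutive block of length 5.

26

[-11, 8, -11, -3, 1] → sum -16
[8, -11, -3, 1, 10] → sum 5
[-11, -3, 1, 10, 2] → sum -1
[-3, 1, 10, 2, -4] → sum 6
[1, 10, 2, -4, 10] → sum 19
[10, 2, -4, 10, 8] → sum 26
[2, -4, 10, 8, -4] → sum 12
[-4, 10, 8, -4, -11] → sum -1
[10, 8, -4, -11, 12] → sum 15
Maximum of these is 26.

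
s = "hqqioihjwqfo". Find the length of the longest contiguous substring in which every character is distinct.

7

add h: [h] len 1
add q: [h, q] len 2
add q (repeat q, move left end past it): [q] len 1
add i: [q, i] len 2
add o: [q, i, o] len 3
add i (repeat i, move left end past it): [o, i] len 2
add h: [o, i, h] len 3
add j: [o, i, h, j] len 4
add w: [o, i, h, j, w] len 5
add q: [o, i, h, j, w, q] len 6
add f: [o, i, h, j, w, q, f] len 7
add o (repeat o, move left end past it): [i, h, j, w, q, f, o] len 7
Longest all-distinct length: 7.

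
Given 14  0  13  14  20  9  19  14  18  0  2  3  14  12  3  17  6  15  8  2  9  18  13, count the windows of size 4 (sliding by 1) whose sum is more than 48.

(14, 0, 13, 14) → sum 41
(0, 13, 14, 20) → sum 47
(13, 14, 20, 9) → sum 56  > 48 ✓
(14, 20, 9, 19) → sum 62  > 48 ✓
(20, 9, 19, 14) → sum 62  > 48 ✓
(9, 19, 14, 18) → sum 60  > 48 ✓
(19, 14, 18, 0) → sum 51  > 48 ✓
(14, 18, 0, 2) → sum 34
(18, 0, 2, 3) → sum 23
(0, 2, 3, 14) → sum 19
(2, 3, 14, 12) → sum 31
(3, 14, 12, 3) → sum 32
(14, 12, 3, 17) → sum 46
(12, 3, 17, 6) → sum 38
(3, 17, 6, 15) → sum 41
(17, 6, 15, 8) → sum 46
(6, 15, 8, 2) → sum 31
(15, 8, 2, 9) → sum 34
(8, 2, 9, 18) → sum 37
(2, 9, 18, 13) → sum 42
5 windows satisfy the condition.

5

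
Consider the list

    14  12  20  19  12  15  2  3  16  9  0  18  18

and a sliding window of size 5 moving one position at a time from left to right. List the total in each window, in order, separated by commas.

14 12 20 19 12 → sum 77
12 20 19 12 15 → sum 78
20 19 12 15 2 → sum 68
19 12 15 2 3 → sum 51
12 15 2 3 16 → sum 48
15 2 3 16 9 → sum 45
2 3 16 9 0 → sum 30
3 16 9 0 18 → sum 46
16 9 0 18 18 → sum 61

77, 78, 68, 51, 48, 45, 30, 46, 61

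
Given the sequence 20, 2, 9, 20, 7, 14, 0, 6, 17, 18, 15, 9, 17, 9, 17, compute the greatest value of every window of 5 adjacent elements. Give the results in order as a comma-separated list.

20, 20, 20, 20, 17, 18, 18, 18, 18, 18, 17

20 2 9 20 7 → max 20
2 9 20 7 14 → max 20
9 20 7 14 0 → max 20
20 7 14 0 6 → max 20
7 14 0 6 17 → max 17
14 0 6 17 18 → max 18
0 6 17 18 15 → max 18
6 17 18 15 9 → max 18
17 18 15 9 17 → max 18
18 15 9 17 9 → max 18
15 9 17 9 17 → max 17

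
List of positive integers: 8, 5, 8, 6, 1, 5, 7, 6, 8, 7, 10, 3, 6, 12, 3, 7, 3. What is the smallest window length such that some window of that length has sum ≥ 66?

10

add 8: running sum 8 < 66
add 5: running sum 13 < 66
add 8: running sum 21 < 66
add 6: running sum 27 < 66
add 1: running sum 28 < 66
add 5: running sum 33 < 66
add 7: running sum 40 < 66
add 6: running sum 46 < 66
add 8: running sum 54 < 66
add 7: running sum 61 < 66
end 10: [8, 5, 8, 6, 1, 5, 7, 6, 8, 7, 10] sum 71, len 11
end 11: [5, 8, 6, 1, 5, 7, 6, 8, 7, 10, 3] sum 66, len 11
end 12: [8, 6, 1, 5, 7, 6, 8, 7, 10, 3, 6] sum 67, len 11
end 13: [6, 1, 5, 7, 6, 8, 7, 10, 3, 6, 12] sum 71, len 11
end 14: [5, 7, 6, 8, 7, 10, 3, 6, 12, 3] sum 67, len 10
end 15: [7, 6, 8, 7, 10, 3, 6, 12, 3, 7] sum 69, len 10
end 16: [7, 6, 8, 7, 10, 3, 6, 12, 3, 7, 3] sum 72, len 11
Shortest qualifying length: 10.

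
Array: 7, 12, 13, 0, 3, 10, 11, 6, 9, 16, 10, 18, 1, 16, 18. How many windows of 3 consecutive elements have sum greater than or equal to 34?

4

7 12 13 → sum 32
12 13 0 → sum 25
13 0 3 → sum 16
0 3 10 → sum 13
3 10 11 → sum 24
10 11 6 → sum 27
11 6 9 → sum 26
6 9 16 → sum 31
9 16 10 → sum 35  ≥ 34 ✓
16 10 18 → sum 44  ≥ 34 ✓
10 18 1 → sum 29
18 1 16 → sum 35  ≥ 34 ✓
1 16 18 → sum 35  ≥ 34 ✓
4 windows satisfy the condition.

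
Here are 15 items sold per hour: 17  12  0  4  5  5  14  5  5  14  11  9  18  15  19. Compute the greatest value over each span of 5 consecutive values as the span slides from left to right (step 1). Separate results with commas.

Sliding a size-5 window across the 15 values:
[17, 12, 0, 4, 5] → max 17
[12, 0, 4, 5, 5] → max 12
[0, 4, 5, 5, 14] → max 14
[4, 5, 5, 14, 5] → max 14
[5, 5, 14, 5, 5] → max 14
[5, 14, 5, 5, 14] → max 14
[14, 5, 5, 14, 11] → max 14
[5, 5, 14, 11, 9] → max 14
[5, 14, 11, 9, 18] → max 18
[14, 11, 9, 18, 15] → max 18
[11, 9, 18, 15, 19] → max 19

17, 12, 14, 14, 14, 14, 14, 14, 18, 18, 19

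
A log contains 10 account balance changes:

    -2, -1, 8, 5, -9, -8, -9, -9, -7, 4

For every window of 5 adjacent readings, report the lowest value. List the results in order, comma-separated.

(-2, -1, 8, 5, -9) → min -9
(-1, 8, 5, -9, -8) → min -9
(8, 5, -9, -8, -9) → min -9
(5, -9, -8, -9, -9) → min -9
(-9, -8, -9, -9, -7) → min -9
(-8, -9, -9, -7, 4) → min -9

-9, -9, -9, -9, -9, -9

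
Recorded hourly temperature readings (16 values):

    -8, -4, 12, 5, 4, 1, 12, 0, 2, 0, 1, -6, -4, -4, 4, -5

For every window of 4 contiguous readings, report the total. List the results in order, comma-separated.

(-8, -4, 12, 5) → sum 5
(-4, 12, 5, 4) → sum 17
(12, 5, 4, 1) → sum 22
(5, 4, 1, 12) → sum 22
(4, 1, 12, 0) → sum 17
(1, 12, 0, 2) → sum 15
(12, 0, 2, 0) → sum 14
(0, 2, 0, 1) → sum 3
(2, 0, 1, -6) → sum -3
(0, 1, -6, -4) → sum -9
(1, -6, -4, -4) → sum -13
(-6, -4, -4, 4) → sum -10
(-4, -4, 4, -5) → sum -9

5, 17, 22, 22, 17, 15, 14, 3, -3, -9, -13, -10, -9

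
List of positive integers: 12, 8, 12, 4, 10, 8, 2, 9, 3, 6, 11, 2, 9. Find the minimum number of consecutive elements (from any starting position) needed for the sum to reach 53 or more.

Extend right; whenever the sum reaches 53, record the length and shrink from the left:
add 12: running sum 12 < 53
add 8: running sum 20 < 53
add 12: running sum 32 < 53
add 4: running sum 36 < 53
add 10: running sum 46 < 53
end 5: [12, 8, 12, 4, 10, 8] sum 54, len 6
end 6: [12, 8, 12, 4, 10, 8, 2] sum 56, len 7
end 7: [8, 12, 4, 10, 8, 2, 9] sum 53, len 7
end 8: [8, 12, 4, 10, 8, 2, 9, 3] sum 56, len 8
end 9: [12, 4, 10, 8, 2, 9, 3, 6] sum 54, len 8
end 10: [4, 10, 8, 2, 9, 3, 6, 11] sum 53, len 8
end 11: [4, 10, 8, 2, 9, 3, 6, 11, 2] sum 55, len 9
end 12: [10, 8, 2, 9, 3, 6, 11, 2, 9] sum 60, len 9
Shortest qualifying length: 6.

6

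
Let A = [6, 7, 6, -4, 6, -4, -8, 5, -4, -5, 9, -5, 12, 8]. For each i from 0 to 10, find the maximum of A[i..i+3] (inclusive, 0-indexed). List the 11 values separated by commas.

Sliding a size-4 window across the 14 values:
6 7 6 -4 → max 7
7 6 -4 6 → max 7
6 -4 6 -4 → max 6
-4 6 -4 -8 → max 6
6 -4 -8 5 → max 6
-4 -8 5 -4 → max 5
-8 5 -4 -5 → max 5
5 -4 -5 9 → max 9
-4 -5 9 -5 → max 9
-5 9 -5 12 → max 12
9 -5 12 8 → max 12

7, 7, 6, 6, 6, 5, 5, 9, 9, 12, 12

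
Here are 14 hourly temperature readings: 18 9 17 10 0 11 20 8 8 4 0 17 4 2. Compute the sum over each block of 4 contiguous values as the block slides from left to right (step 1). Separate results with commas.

54, 36, 38, 41, 39, 47, 40, 20, 29, 25, 23

[18, 9, 17, 10] → sum 54
[9, 17, 10, 0] → sum 36
[17, 10, 0, 11] → sum 38
[10, 0, 11, 20] → sum 41
[0, 11, 20, 8] → sum 39
[11, 20, 8, 8] → sum 47
[20, 8, 8, 4] → sum 40
[8, 8, 4, 0] → sum 20
[8, 4, 0, 17] → sum 29
[4, 0, 17, 4] → sum 25
[0, 17, 4, 2] → sum 23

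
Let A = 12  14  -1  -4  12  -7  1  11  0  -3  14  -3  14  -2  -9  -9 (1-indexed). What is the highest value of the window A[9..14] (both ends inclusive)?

14

Elements at indices 9..14: 0, -3, 14, -3, 14, -2
max(0, -3, 14, -3, 14, -2) = 14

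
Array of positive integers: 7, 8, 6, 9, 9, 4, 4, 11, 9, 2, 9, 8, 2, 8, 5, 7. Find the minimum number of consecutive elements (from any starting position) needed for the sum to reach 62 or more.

Extend right; whenever the sum reaches 62, record the length and shrink from the left:
add 7: running sum 7 < 62
add 8: running sum 15 < 62
add 6: running sum 21 < 62
add 9: running sum 30 < 62
add 9: running sum 39 < 62
add 4: running sum 43 < 62
add 4: running sum 47 < 62
add 11: running sum 58 < 62
add 9: shortest ending here [7, 8, 6, 9, 9, 4, 4, 11, 9] sum 67, len 9
add 2: shortest ending here [8, 6, 9, 9, 4, 4, 11, 9, 2] sum 62, len 9
add 9: shortest ending here [6, 9, 9, 4, 4, 11, 9, 2, 9] sum 63, len 9
add 8: shortest ending here [9, 9, 4, 4, 11, 9, 2, 9, 8] sum 65, len 9
add 2: shortest ending here [9, 9, 4, 4, 11, 9, 2, 9, 8, 2] sum 67, len 10
add 8: shortest ending here [9, 4, 4, 11, 9, 2, 9, 8, 2, 8] sum 66, len 10
add 5: shortest ending here [4, 4, 11, 9, 2, 9, 8, 2, 8, 5] sum 62, len 10
add 7: shortest ending here [4, 11, 9, 2, 9, 8, 2, 8, 5, 7] sum 65, len 10
Shortest qualifying length: 9.

9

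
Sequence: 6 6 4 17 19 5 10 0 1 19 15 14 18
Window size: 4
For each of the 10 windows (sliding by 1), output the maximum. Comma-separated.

17, 19, 19, 19, 19, 10, 19, 19, 19, 19

[6, 6, 4, 17] → max 17
[6, 4, 17, 19] → max 19
[4, 17, 19, 5] → max 19
[17, 19, 5, 10] → max 19
[19, 5, 10, 0] → max 19
[5, 10, 0, 1] → max 10
[10, 0, 1, 19] → max 19
[0, 1, 19, 15] → max 19
[1, 19, 15, 14] → max 19
[19, 15, 14, 18] → max 19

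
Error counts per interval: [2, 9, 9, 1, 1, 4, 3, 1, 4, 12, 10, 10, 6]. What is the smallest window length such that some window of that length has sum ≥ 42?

5

add 2: running sum 2 < 42
add 9: running sum 11 < 42
add 9: running sum 20 < 42
add 1: running sum 21 < 42
add 1: running sum 22 < 42
add 4: running sum 26 < 42
add 3: running sum 29 < 42
add 1: running sum 30 < 42
add 4: running sum 34 < 42
end 9: [9, 9, 1, 1, 4, 3, 1, 4, 12] sum 44, len 9
end 10: [9, 1, 1, 4, 3, 1, 4, 12, 10] sum 45, len 9
end 11: [4, 3, 1, 4, 12, 10, 10] sum 44, len 7
end 12: [4, 12, 10, 10, 6] sum 42, len 5
Shortest qualifying length: 5.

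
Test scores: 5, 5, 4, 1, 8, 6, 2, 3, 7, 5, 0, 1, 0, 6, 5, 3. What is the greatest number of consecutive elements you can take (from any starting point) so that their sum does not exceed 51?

[5] sum 5 len 1
[5, 5] sum 10 len 2
[5, 5, 4] sum 14 len 3
[5, 5, 4, 1] sum 15 len 4
[5, 5, 4, 1, 8] sum 23 len 5
[5, 5, 4, 1, 8, 6] sum 29 len 6
[5, 5, 4, 1, 8, 6, 2] sum 31 len 7
[5, 5, 4, 1, 8, 6, 2, 3] sum 34 len 8
[5, 5, 4, 1, 8, 6, 2, 3, 7] sum 41 len 9
[5, 5, 4, 1, 8, 6, 2, 3, 7, 5] sum 46 len 10
[5, 5, 4, 1, 8, 6, 2, 3, 7, 5, 0] sum 46 len 11
[5, 5, 4, 1, 8, 6, 2, 3, 7, 5, 0, 1] sum 47 len 12
[5, 5, 4, 1, 8, 6, 2, 3, 7, 5, 0, 1, 0] sum 47 len 13
[5, 4, 1, 8, 6, 2, 3, 7, 5, 0, 1, 0, 6] sum 48 len 13
[4, 1, 8, 6, 2, 3, 7, 5, 0, 1, 0, 6, 5] sum 48 len 13
[4, 1, 8, 6, 2, 3, 7, 5, 0, 1, 0, 6, 5, 3] sum 51 len 14
Longest length seen: 14.

14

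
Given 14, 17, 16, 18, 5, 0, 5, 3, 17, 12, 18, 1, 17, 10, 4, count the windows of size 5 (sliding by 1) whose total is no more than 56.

8

(14, 17, 16, 18, 5) → sum 70
(17, 16, 18, 5, 0) → sum 56  ≤ 56 ✓
(16, 18, 5, 0, 5) → sum 44  ≤ 56 ✓
(18, 5, 0, 5, 3) → sum 31  ≤ 56 ✓
(5, 0, 5, 3, 17) → sum 30  ≤ 56 ✓
(0, 5, 3, 17, 12) → sum 37  ≤ 56 ✓
(5, 3, 17, 12, 18) → sum 55  ≤ 56 ✓
(3, 17, 12, 18, 1) → sum 51  ≤ 56 ✓
(17, 12, 18, 1, 17) → sum 65
(12, 18, 1, 17, 10) → sum 58
(18, 1, 17, 10, 4) → sum 50  ≤ 56 ✓
8 windows satisfy the condition.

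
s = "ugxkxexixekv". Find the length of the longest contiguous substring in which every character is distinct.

add u: [u] len 1
add g: [u, g] len 2
add x: [u, g, x] len 3
add k: [u, g, x, k] len 4
add x (repeat x, move left end past it): [k, x] len 2
add e: [k, x, e] len 3
add x (repeat x, move left end past it): [e, x] len 2
add i: [e, x, i] len 3
add x (repeat x, move left end past it): [i, x] len 2
add e: [i, x, e] len 3
add k: [i, x, e, k] len 4
add v: [i, x, e, k, v] len 5
Longest all-distinct length: 5.

5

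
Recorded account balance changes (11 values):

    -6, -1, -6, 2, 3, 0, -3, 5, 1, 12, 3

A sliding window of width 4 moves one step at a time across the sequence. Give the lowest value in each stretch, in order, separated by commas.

Sliding a size-4 window across the 11 values:
[-6, -1, -6, 2] → min -6
[-1, -6, 2, 3] → min -6
[-6, 2, 3, 0] → min -6
[2, 3, 0, -3] → min -3
[3, 0, -3, 5] → min -3
[0, -3, 5, 1] → min -3
[-3, 5, 1, 12] → min -3
[5, 1, 12, 3] → min 1

-6, -6, -6, -3, -3, -3, -3, 1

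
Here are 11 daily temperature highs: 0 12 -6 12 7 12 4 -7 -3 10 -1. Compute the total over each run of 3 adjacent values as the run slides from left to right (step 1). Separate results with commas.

(0, 12, -6) → sum 6
(12, -6, 12) → sum 18
(-6, 12, 7) → sum 13
(12, 7, 12) → sum 31
(7, 12, 4) → sum 23
(12, 4, -7) → sum 9
(4, -7, -3) → sum -6
(-7, -3, 10) → sum 0
(-3, 10, -1) → sum 6

6, 18, 13, 31, 23, 9, -6, 0, 6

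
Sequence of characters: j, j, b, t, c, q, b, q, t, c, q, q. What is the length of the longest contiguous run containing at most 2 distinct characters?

3

add j: window [j] (1 distinct), len 1
add j: window [j, j] (1 distinct), len 2
add b: window [j, j, b] (2 distinct), len 3
add t: window [b, t] (2 distinct), len 2
add c: window [t, c] (2 distinct), len 2
add q: window [c, q] (2 distinct), len 2
add b: window [q, b] (2 distinct), len 2
add q: window [q, b, q] (2 distinct), len 3
add t: window [q, t] (2 distinct), len 2
add c: window [t, c] (2 distinct), len 2
add q: window [c, q] (2 distinct), len 2
add q: window [c, q, q] (2 distinct), len 3
Longest length with ≤2 distinct: 3.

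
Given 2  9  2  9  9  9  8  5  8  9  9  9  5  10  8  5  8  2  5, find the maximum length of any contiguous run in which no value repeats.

add 2: [2] len 1
add 9: [2, 9] len 2
add 2 (repeat 2, move left end past it): [9, 2] len 2
add 9 (repeat 9, move left end past it): [2, 9] len 2
add 9 (repeat 9, move left end past it): [9] len 1
add 9 (repeat 9, move left end past it): [9] len 1
add 8: [9, 8] len 2
add 5: [9, 8, 5] len 3
add 8 (repeat 8, move left end past it): [5, 8] len 2
add 9: [5, 8, 9] len 3
add 9 (repeat 9, move left end past it): [9] len 1
add 9 (repeat 9, move left end past it): [9] len 1
add 5: [9, 5] len 2
add 10: [9, 5, 10] len 3
add 8: [9, 5, 10, 8] len 4
add 5 (repeat 5, move left end past it): [10, 8, 5] len 3
add 8 (repeat 8, move left end past it): [5, 8] len 2
add 2: [5, 8, 2] len 3
add 5 (repeat 5, move left end past it): [8, 2, 5] len 3
Longest all-distinct length: 4.

4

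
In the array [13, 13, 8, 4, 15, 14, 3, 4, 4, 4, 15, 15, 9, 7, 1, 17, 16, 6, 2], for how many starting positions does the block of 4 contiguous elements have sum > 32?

(13, 13, 8, 4) → sum 38  > 32 ✓
(13, 8, 4, 15) → sum 40  > 32 ✓
(8, 4, 15, 14) → sum 41  > 32 ✓
(4, 15, 14, 3) → sum 36  > 32 ✓
(15, 14, 3, 4) → sum 36  > 32 ✓
(14, 3, 4, 4) → sum 25
(3, 4, 4, 4) → sum 15
(4, 4, 4, 15) → sum 27
(4, 4, 15, 15) → sum 38  > 32 ✓
(4, 15, 15, 9) → sum 43  > 32 ✓
(15, 15, 9, 7) → sum 46  > 32 ✓
(15, 9, 7, 1) → sum 32
(9, 7, 1, 17) → sum 34  > 32 ✓
(7, 1, 17, 16) → sum 41  > 32 ✓
(1, 17, 16, 6) → sum 40  > 32 ✓
(17, 16, 6, 2) → sum 41  > 32 ✓
12 windows satisfy the condition.

12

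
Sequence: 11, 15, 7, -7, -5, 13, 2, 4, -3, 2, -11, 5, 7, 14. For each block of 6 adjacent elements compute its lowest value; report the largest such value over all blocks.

-5

(11, 15, 7, -7, -5, 13) → min -7
(15, 7, -7, -5, 13, 2) → min -7
(7, -7, -5, 13, 2, 4) → min -7
(-7, -5, 13, 2, 4, -3) → min -7
(-5, 13, 2, 4, -3, 2) → min -5
(13, 2, 4, -3, 2, -11) → min -11
(2, 4, -3, 2, -11, 5) → min -11
(4, -3, 2, -11, 5, 7) → min -11
(-3, 2, -11, 5, 7, 14) → min -11
Largest of these is -5.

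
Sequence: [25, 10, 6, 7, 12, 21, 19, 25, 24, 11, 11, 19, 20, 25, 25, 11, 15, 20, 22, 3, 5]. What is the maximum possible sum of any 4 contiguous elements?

89

Window sums for each of the 18 positions:
25 10 6 7 → sum 48
10 6 7 12 → sum 35
6 7 12 21 → sum 46
7 12 21 19 → sum 59
12 21 19 25 → sum 77
21 19 25 24 → sum 89
19 25 24 11 → sum 79
25 24 11 11 → sum 71
24 11 11 19 → sum 65
11 11 19 20 → sum 61
11 19 20 25 → sum 75
19 20 25 25 → sum 89
20 25 25 11 → sum 81
25 25 11 15 → sum 76
25 11 15 20 → sum 71
11 15 20 22 → sum 68
15 20 22 3 → sum 60
20 22 3 5 → sum 50
Maximum of these is 89.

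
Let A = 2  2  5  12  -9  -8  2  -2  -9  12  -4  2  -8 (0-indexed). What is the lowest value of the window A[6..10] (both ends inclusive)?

-9

Elements at indices 6..10: 2, -2, -9, 12, -4
min(2, -2, -9, 12, -4) = -9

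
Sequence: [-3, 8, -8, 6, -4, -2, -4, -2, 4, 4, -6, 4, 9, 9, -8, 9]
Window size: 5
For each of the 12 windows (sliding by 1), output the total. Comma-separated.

[-3, 8, -8, 6, -4] → sum -1
[8, -8, 6, -4, -2] → sum 0
[-8, 6, -4, -2, -4] → sum -12
[6, -4, -2, -4, -2] → sum -6
[-4, -2, -4, -2, 4] → sum -8
[-2, -4, -2, 4, 4] → sum 0
[-4, -2, 4, 4, -6] → sum -4
[-2, 4, 4, -6, 4] → sum 4
[4, 4, -6, 4, 9] → sum 15
[4, -6, 4, 9, 9] → sum 20
[-6, 4, 9, 9, -8] → sum 8
[4, 9, 9, -8, 9] → sum 23

-1, 0, -12, -6, -8, 0, -4, 4, 15, 20, 8, 23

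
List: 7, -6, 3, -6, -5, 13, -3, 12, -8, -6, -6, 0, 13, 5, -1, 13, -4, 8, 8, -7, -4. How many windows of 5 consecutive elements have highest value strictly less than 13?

7 -6 3 -6 -5 → max 7  < 13 ✓
-6 3 -6 -5 13 → max 13
3 -6 -5 13 -3 → max 13
-6 -5 13 -3 12 → max 13
-5 13 -3 12 -8 → max 13
13 -3 12 -8 -6 → max 13
-3 12 -8 -6 -6 → max 12  < 13 ✓
12 -8 -6 -6 0 → max 12  < 13 ✓
-8 -6 -6 0 13 → max 13
-6 -6 0 13 5 → max 13
-6 0 13 5 -1 → max 13
0 13 5 -1 13 → max 13
13 5 -1 13 -4 → max 13
5 -1 13 -4 8 → max 13
-1 13 -4 8 8 → max 13
13 -4 8 8 -7 → max 13
-4 8 8 -7 -4 → max 8  < 13 ✓
4 windows satisfy the condition.

4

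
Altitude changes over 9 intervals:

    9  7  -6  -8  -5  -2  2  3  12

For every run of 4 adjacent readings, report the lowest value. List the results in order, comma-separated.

(9, 7, -6, -8) → min -8
(7, -6, -8, -5) → min -8
(-6, -8, -5, -2) → min -8
(-8, -5, -2, 2) → min -8
(-5, -2, 2, 3) → min -5
(-2, 2, 3, 12) → min -2

-8, -8, -8, -8, -5, -2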